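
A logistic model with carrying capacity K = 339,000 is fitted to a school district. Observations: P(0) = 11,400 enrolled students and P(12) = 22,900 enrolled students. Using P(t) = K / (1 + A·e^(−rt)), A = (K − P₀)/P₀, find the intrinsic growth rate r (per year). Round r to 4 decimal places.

A = (339000 − 11400)/11400 = 28.73684
22900 = 339000/(1 + 28.73684·e^(−r·12)) → e^(−12r) = (14.80349 − 1)/28.73684 = 0.480341
r = −ln(0.480341)/12 = 0.73326/12

r ≈ 0.0611 per year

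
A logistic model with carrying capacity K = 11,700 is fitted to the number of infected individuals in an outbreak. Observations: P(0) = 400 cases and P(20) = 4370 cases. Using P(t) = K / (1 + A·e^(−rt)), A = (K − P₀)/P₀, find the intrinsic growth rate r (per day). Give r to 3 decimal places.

r ≈ 0.141 per day

A = (11700 − 400)/400 = 28.25
4370 = 11700/(1 + 28.25·e^(−r·20)) → e^(−20r) = (2.67735 − 1)/28.25 = 0.059375
r = −ln(0.059375)/20 = 2.82388/20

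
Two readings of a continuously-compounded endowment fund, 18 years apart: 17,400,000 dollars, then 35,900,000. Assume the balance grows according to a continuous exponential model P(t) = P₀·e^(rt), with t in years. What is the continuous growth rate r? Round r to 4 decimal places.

35900000 = 17400000 · e^(r·18)
e^(18r) = 35900000/17400000 = 2.06322
r = ln(2.06322) / 18 = 0.72427 / 18

r ≈ 0.0402 per year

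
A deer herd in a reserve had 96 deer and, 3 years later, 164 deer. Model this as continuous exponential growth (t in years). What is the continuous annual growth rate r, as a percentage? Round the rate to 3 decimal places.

r ≈ 17.851% per year

164 = 96 · e^(r·3)
e^(3r) = 164/96 = 1.70833
r = ln(1.70833) / 3 = 0.53552 / 3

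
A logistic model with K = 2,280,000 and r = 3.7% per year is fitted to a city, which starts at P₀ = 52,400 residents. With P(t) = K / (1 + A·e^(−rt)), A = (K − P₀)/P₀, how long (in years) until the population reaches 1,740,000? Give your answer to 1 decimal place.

t ≈ 133.0 years

A = (2280000 − 52400)/52400 = 42.51145
1740000 = 2280000/(1 + 42.51145·e^(−0.037t)) → 1 + 42.51145·e^(−0.037t) = 1.31034
e^(−0.037t) = 0.0073 → t = ln(136.98134)/0.037 = 4.91984/0.037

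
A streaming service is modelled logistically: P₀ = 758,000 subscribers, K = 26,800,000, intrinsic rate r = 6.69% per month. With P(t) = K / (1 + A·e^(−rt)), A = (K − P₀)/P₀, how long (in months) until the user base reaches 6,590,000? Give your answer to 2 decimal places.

t ≈ 36.12 months

A = (26800000 − 758000)/758000 = 34.3562
6590000 = 26800000/(1 + 34.3562·e^(−0.0669t)) → 1 + 34.3562·e^(−0.0669t) = 4.06677
e^(−0.0669t) = 0.089264 → t = ln(11.20274)/0.0669 = 2.41616/0.0669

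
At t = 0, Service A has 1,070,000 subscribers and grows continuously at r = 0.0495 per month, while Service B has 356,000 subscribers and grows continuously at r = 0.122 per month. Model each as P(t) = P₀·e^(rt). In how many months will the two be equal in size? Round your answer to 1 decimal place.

t ≈ 15.2 months

1070000·e^(0.0495t) = 356000·e^(0.122t)
1070000/356000 = e^((0.122 − 0.0495)t) → ln(3.00562) = 0.0725·t
t = 1.10048 / 0.0725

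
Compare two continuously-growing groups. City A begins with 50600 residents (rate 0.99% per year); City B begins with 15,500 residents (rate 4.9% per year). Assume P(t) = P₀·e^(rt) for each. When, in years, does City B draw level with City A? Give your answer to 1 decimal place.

50600·e^(0.0099t) = 15500·e^(0.049t)
50600/15500 = e^((0.049 − 0.0099)t) → ln(3.26452) = 0.0391·t
t = 1.18311 / 0.0391

t ≈ 30.3 years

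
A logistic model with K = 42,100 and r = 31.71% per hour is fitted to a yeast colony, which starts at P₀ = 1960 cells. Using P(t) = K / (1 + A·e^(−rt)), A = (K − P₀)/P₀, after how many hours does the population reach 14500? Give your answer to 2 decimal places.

t ≈ 7.49 hours

A = (42100 − 1960)/1960 = 20.47959
14500 = 42100/(1 + 20.47959·e^(−0.3171t)) → 1 + 20.47959·e^(−0.3171t) = 2.90345
e^(−0.3171t) = 0.092944 → t = ln(10.75921)/0.3171 = 2.37576/0.3171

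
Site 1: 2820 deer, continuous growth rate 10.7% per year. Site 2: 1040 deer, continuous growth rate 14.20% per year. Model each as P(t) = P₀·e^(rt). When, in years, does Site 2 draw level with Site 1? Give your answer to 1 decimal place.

t ≈ 28.5 years

2820·e^(0.107t) = 1040·e^(0.142t)
2820/1040 = e^((0.142 − 0.107)t) → ln(2.71154) = 0.035·t
t = 0.99752 / 0.035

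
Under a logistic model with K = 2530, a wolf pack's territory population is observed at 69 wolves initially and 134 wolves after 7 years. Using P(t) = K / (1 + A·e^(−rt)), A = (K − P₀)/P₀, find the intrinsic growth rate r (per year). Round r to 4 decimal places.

A = (2530 − 69)/69 = 35.66667
134 = 2530/(1 + 35.66667·e^(−r·7)) → e^(−7r) = (18.8806 − 1)/35.66667 = 0.501325
r = −ln(0.501325)/7 = 0.6905/7

r ≈ 0.0986 per year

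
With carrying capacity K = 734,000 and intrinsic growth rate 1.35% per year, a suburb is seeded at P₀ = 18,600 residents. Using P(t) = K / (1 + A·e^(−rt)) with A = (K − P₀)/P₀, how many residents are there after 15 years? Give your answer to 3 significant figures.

≈ 22,600 residents

A = (734000 − 18600)/18600 = 38.46237
P(15) = 734000 / (1 + 38.46237·e^(−0.0135·15)) = 734000 / (1 + 38.46237·0.816686)
= 734000 / 32.41169 ≈ 22646.15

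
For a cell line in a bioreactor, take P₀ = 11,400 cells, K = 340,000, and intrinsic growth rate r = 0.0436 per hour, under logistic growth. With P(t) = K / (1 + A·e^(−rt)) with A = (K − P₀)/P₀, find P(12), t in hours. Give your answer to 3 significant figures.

≈ 18,800 cells

A = (340000 − 11400)/11400 = 28.82456
P(12) = 340000 / (1 + 28.82456·e^(−0.0436·12)) = 340000 / (1 + 28.82456·0.592621)
= 340000 / 18.08204 ≈ 18803.18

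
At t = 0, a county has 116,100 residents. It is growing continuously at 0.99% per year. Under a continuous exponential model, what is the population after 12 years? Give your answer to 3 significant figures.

P(12) = 116100 · e^(0.0099·12) = 116100 · e^(0.1188)
= 116100 · 1.12614 ≈ 130745.4

≈ 131,000 residents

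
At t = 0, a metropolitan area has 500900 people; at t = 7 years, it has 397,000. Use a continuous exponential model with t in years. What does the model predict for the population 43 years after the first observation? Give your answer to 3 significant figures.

r = ln(397000/500900) / 7 ≈ -0.03321 per year
P(43) = 500900 · e^(-0.03321·43) = 500900 · 0.23978 ≈ 120106.07

≈ 120,000 people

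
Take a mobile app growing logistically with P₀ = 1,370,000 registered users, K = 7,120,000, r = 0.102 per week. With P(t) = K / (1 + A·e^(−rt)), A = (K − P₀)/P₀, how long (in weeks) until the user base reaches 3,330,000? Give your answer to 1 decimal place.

A = (7120000 − 1370000)/1370000 = 4.19708
3330000 = 7120000/(1 + 4.19708·e^(−0.102t)) → 1 + 4.19708·e^(−0.102t) = 2.13814
e^(−0.102t) = 0.271174 → t = ln(3.68767)/0.102 = 1.305/0.102

t ≈ 12.8 weeks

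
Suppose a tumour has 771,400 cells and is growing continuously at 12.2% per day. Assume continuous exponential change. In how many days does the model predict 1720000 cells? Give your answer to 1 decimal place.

1720000 = 771400 · e^(0.122·t)
t = ln(1720000/771400) / 0.122 = ln(2.22971) / 0.122 = 0.80187 / 0.122

t ≈ 6.6 days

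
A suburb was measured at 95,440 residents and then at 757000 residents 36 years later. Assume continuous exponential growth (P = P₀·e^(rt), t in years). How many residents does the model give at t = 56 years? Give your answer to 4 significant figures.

r = ln(757000/95440) / 36 ≈ 0.057524 per year
P(56) = 95440 · e^(0.057524·56) = 95440 · 25.06184 ≈ 2391901.83

≈ 2,392,000 residents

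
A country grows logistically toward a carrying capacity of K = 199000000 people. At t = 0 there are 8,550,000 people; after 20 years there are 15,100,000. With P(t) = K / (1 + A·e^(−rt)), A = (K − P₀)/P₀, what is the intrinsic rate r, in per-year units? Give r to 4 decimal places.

A = (199000000 − 8550000)/8550000 = 22.27485
15100000 = 199000000/(1 + 22.27485·e^(−r·20)) → e^(−20r) = (13.17881 − 1)/22.27485 = 0.546751
r = −ln(0.546751)/20 = 0.60376/20

r ≈ 0.0302 per year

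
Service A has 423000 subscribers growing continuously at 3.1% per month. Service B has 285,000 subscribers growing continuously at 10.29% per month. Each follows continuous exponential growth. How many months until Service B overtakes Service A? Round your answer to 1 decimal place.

t ≈ 5.5 months

423000·e^(0.031t) = 285000·e^(0.1029t)
423000/285000 = e^((0.1029 − 0.031)t) → ln(1.48421) = 0.0719·t
t = 0.39488 / 0.0719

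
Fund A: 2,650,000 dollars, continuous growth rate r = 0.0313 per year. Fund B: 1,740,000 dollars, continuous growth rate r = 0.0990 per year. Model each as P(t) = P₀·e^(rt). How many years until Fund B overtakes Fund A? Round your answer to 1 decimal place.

t ≈ 6.2 years

2650000·e^(0.0313t) = 1740000·e^(0.099t)
2650000/1740000 = e^((0.099 − 0.0313)t) → ln(1.52299) = 0.0677·t
t = 0.42067 / 0.0677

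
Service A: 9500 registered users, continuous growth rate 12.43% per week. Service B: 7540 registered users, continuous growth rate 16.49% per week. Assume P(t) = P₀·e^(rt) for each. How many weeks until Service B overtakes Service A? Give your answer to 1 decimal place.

t ≈ 5.7 weeks

9500·e^(0.1243t) = 7540·e^(0.1649t)
9500/7540 = e^((0.1649 − 0.1243)t) → ln(1.25995) = 0.0406·t
t = 0.23107 / 0.0406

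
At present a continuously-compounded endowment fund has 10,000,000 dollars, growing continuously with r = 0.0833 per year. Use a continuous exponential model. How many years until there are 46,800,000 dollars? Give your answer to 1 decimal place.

t ≈ 18.5 years

46800000 = 10000000 · e^(0.0833·t)
t = ln(46800000/10000000) / 0.0833 = ln(4.68) / 0.0833 = 1.5433 / 0.0833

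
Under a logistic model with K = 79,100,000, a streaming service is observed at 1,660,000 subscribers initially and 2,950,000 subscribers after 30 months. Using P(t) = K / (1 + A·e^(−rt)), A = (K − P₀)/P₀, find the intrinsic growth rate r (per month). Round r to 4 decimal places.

r ≈ 0.0197 per month

A = (79100000 − 1660000)/1660000 = 46.6506
2950000 = 79100000/(1 + 46.6506·e^(−r·30)) → e^(−30r) = (26.81356 − 1)/46.6506 = 0.553338
r = −ln(0.553338)/30 = 0.59179/30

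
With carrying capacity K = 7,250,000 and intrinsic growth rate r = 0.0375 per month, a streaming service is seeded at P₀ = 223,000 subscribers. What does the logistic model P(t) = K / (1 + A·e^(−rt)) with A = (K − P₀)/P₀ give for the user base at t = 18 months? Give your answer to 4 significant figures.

≈ 425,400 subscribers

A = (7250000 − 223000)/223000 = 31.51121
P(18) = 7250000 / (1 + 31.51121·e^(−0.0375·18)) = 7250000 / (1 + 31.51121·0.509156)
= 7250000 / 17.04414 ≈ 425366.26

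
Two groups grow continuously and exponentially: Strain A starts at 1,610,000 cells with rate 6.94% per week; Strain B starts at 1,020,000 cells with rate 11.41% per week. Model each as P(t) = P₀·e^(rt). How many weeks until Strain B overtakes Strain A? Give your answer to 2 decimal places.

t ≈ 10.21 weeks

1610000·e^(0.0694t) = 1020000·e^(0.1141t)
1610000/1020000 = e^((0.1141 − 0.0694)t) → ln(1.57843) = 0.0447·t
t = 0.45643 / 0.0447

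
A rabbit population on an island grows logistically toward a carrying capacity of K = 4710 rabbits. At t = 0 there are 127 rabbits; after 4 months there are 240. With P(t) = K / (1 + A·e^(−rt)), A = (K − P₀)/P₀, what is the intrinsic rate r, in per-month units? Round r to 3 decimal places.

r ≈ 0.165 per month

A = (4710 − 127)/127 = 36.08661
240 = 4710/(1 + 36.08661·e^(−r·4)) → e^(−4r) = (19.625 − 1)/36.08661 = 0.516119
r = −ln(0.516119)/4 = 0.66142/4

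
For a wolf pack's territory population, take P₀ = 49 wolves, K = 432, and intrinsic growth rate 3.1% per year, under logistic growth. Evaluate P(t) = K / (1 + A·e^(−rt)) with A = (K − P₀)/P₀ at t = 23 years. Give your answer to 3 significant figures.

≈ 89.4 wolves

A = (432 − 49)/49 = 7.81633
P(23) = 432 / (1 + 7.81633·e^(−0.031·23)) = 432 / (1 + 7.81633·0.490171)
= 432 / 4.83134 ≈ 89.42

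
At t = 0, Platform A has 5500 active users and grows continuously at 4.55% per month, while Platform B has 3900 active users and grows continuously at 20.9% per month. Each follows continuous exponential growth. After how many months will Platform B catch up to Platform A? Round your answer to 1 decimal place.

t ≈ 2.1 months

5500·e^(0.0455t) = 3900·e^(0.209t)
5500/3900 = e^((0.209 − 0.0455)t) → ln(1.41026) = 0.1635·t
t = 0.34377 / 0.1635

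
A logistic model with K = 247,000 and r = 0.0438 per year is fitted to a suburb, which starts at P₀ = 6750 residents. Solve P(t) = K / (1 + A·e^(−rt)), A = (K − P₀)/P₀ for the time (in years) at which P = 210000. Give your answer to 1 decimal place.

A = (247000 − 6750)/6750 = 35.59259
210000 = 247000/(1 + 35.59259·e^(−0.0438t)) → 1 + 35.59259·e^(−0.0438t) = 1.17619
e^(−0.0438t) = 0.00495 → t = ln(202.01201)/0.0438 = 5.30833/0.0438

t ≈ 121.2 years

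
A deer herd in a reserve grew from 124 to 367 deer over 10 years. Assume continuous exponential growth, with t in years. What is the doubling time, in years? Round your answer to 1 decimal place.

r = ln(367/124) / 10 = ln(2.95968) / 10 ≈ 0.108508 per year
doubling time = ln 2 / |r| = 0.69315 / 0.108508

doubling time ≈ 6.4 years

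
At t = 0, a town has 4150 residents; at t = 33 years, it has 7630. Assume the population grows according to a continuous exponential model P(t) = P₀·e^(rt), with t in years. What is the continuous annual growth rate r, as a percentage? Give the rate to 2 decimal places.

7630 = 4150 · e^(r·33)
e^(33r) = 7630/4150 = 1.83855
r = ln(1.83855) / 33 = 0.60898 / 33

r ≈ 1.85% per year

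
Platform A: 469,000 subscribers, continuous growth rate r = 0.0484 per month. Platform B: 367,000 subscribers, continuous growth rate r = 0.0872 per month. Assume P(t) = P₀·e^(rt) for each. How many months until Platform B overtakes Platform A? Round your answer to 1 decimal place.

469000·e^(0.0484t) = 367000·e^(0.0872t)
469000/367000 = e^((0.0872 − 0.0484)t) → ln(1.27793) = 0.0388·t
t = 0.24524 / 0.0388

t ≈ 6.3 months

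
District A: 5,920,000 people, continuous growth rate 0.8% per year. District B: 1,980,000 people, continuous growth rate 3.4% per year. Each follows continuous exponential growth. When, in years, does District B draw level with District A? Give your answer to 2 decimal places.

5920000·e^(0.008t) = 1980000·e^(0.034t)
5920000/1980000 = e^((0.034 − 0.008)t) → ln(2.9899) = 0.026·t
t = 1.09524 / 0.026

t ≈ 42.12 years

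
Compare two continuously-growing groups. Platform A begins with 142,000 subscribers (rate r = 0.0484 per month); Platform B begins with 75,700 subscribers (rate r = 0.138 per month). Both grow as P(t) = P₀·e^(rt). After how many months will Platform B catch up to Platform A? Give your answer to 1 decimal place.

142000·e^(0.0484t) = 75700·e^(0.138t)
142000/75700 = e^((0.138 − 0.0484)t) → ln(1.87583) = 0.0896·t
t = 0.62905 / 0.0896

t ≈ 7.0 months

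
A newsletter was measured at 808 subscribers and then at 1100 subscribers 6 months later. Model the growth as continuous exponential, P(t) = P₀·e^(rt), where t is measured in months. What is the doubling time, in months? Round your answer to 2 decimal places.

r = ln(1100/808) / 6 = ln(1.36139) / 6 ≈ 0.051417 per month
doubling time = ln 2 / |r| = 0.69315 / 0.051417

doubling time ≈ 13.48 months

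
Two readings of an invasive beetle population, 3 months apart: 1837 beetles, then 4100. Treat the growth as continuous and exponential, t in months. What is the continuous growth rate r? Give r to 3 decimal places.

4100 = 1837 · e^(r·3)
e^(3r) = 4100/1837 = 2.2319
r = ln(2.2319) / 3 = 0.80285 / 3

r ≈ 0.268 per month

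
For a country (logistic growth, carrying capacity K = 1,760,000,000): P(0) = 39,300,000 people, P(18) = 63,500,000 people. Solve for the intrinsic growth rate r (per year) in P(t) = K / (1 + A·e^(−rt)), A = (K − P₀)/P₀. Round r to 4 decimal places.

r ≈ 0.0274 per year

A = (1760000000 − 39300000)/39300000 = 43.78372
63500000 = 1760000000/(1 + 43.78372·e^(−r·18)) → e^(−18r) = (27.71654 − 1)/43.78372 = 0.610193
r = −ln(0.610193)/18 = 0.49398/18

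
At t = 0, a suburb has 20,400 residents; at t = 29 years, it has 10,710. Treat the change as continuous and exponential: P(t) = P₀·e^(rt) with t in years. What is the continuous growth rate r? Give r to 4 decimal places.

10710 = 20400 · e^(r·29)
e^(29r) = 10710/20400 = 0.525
r = ln(0.525) / 29 = -0.64436 / 29

r ≈ -0.0222 per year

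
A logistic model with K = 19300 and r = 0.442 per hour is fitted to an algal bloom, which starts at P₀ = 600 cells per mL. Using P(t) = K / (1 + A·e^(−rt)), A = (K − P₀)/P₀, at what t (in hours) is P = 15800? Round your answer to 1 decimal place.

t ≈ 11.2 hours

A = (19300 − 600)/600 = 31.16667
15800 = 19300/(1 + 31.16667·e^(−0.442t)) → 1 + 31.16667·e^(−0.442t) = 1.22152
e^(−0.442t) = 0.007108 → t = ln(140.69524)/0.442 = 4.9466/0.442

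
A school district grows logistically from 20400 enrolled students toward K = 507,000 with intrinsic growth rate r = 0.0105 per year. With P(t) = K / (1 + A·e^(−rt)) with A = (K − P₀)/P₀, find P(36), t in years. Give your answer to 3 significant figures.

A = (507000 − 20400)/20400 = 23.85294
P(36) = 507000 / (1 + 23.85294·e^(−0.0105·36)) = 507000 / (1 + 23.85294·0.685231)
= 507000 / 17.34476 ≈ 29230.73

≈ 29,200 enrolled students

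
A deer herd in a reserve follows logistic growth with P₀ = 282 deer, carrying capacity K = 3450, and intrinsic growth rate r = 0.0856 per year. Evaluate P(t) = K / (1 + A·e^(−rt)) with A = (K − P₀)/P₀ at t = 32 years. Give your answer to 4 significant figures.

≈ 1,999 deer

A = (3450 − 282)/282 = 11.23404
P(32) = 3450 / (1 + 11.23404·e^(−0.0856·32)) = 3450 / (1 + 11.23404·0.064622)
= 3450 / 1.72597 ≈ 1998.88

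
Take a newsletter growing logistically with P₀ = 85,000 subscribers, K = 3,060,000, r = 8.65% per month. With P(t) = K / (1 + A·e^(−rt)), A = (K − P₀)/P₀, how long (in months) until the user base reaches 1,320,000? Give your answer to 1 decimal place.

t ≈ 37.9 months

A = (3060000 − 85000)/85000 = 35
1320000 = 3060000/(1 + 35·e^(−0.0865t)) → 1 + 35·e^(−0.0865t) = 2.31818
e^(−0.0865t) = 0.037662 → t = ln(26.55172)/0.0865 = 3.27909/0.0865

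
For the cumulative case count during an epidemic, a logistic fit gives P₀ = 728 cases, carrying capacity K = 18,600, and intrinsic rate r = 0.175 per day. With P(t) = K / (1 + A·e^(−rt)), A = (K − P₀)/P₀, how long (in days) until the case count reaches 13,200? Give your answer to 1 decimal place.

t ≈ 23.4 days

A = (18600 − 728)/728 = 24.54945
13200 = 18600/(1 + 24.54945·e^(−0.175t)) → 1 + 24.54945·e^(−0.175t) = 1.40909
e^(−0.175t) = 0.016664 → t = ln(60.00977)/0.175 = 4.09451/0.175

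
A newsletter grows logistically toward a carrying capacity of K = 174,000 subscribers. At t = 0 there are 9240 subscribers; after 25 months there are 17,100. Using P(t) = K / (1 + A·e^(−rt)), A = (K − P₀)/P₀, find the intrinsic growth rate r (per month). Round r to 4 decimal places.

r ≈ 0.0266 per month

A = (174000 − 9240)/9240 = 17.83117
17100 = 174000/(1 + 17.83117·e^(−r·25)) → e^(−25r) = (10.17544 − 1)/17.83117 = 0.514573
r = −ln(0.514573)/25 = 0.66442/25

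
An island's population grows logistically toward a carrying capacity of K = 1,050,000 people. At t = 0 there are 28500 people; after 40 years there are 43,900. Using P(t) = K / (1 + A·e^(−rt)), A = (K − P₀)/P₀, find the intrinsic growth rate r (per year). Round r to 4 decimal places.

A = (1050000 − 28500)/28500 = 35.84211
43900 = 1050000/(1 + 35.84211·e^(−r·40)) → e^(−40r) = (23.918 − 1)/35.84211 = 0.639415
r = −ln(0.639415)/40 = 0.4472/40

r ≈ 0.0112 per year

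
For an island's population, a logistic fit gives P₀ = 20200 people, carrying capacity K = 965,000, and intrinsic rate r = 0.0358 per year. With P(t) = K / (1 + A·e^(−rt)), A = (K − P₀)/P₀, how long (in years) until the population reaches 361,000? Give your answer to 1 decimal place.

t ≈ 93.0 years

A = (965000 − 20200)/20200 = 46.77228
361000 = 965000/(1 + 46.77228·e^(−0.0358t)) → 1 + 46.77228·e^(−0.0358t) = 2.67313
e^(−0.0358t) = 0.035772 → t = ln(27.95495)/0.0358 = 3.33059/0.0358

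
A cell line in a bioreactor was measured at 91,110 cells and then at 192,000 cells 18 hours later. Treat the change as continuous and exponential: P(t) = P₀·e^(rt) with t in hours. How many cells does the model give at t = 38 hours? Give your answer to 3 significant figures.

r = ln(192000/91110) / 18 ≈ 0.041413 per hour
P(38) = 91110 · e^(0.041413·38) = 91110 · 4.82437 ≈ 439548.69

≈ 440,000 cells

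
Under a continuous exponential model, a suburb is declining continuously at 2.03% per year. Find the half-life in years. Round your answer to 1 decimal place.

half-life ≈ 34.1 years

half-life = ln(2) / |r| = 0.69315 / 0.0203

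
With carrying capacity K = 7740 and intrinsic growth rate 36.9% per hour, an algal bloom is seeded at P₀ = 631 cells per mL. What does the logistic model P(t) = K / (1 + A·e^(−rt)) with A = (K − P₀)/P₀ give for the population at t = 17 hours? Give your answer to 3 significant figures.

A = (7740 − 631)/631 = 11.26624
P(17) = 7740 / (1 + 11.26624·e^(−0.369·17)) = 7740 / (1 + 11.26624·0.001887)
= 7740 / 1.02125 ≈ 7578.91

≈ 7,580 cells per mL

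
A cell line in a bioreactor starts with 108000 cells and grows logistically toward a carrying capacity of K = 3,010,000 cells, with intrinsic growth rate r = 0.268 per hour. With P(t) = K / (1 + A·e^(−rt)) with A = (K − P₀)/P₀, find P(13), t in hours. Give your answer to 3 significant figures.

A = (3010000 − 108000)/108000 = 26.87037
P(13) = 3010000 / (1 + 26.87037·e^(−0.268·13)) = 3010000 / (1 + 26.87037·0.030684)
= 3010000 / 1.8245 ≈ 1649765.31

≈ 1,650,000 cells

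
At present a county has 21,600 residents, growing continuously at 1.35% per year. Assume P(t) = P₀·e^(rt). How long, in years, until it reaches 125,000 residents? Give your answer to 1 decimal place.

125000 = 21600 · e^(0.0135·t)
t = ln(125000/21600) / 0.0135 = ln(5.78704) / 0.0135 = 1.75562 / 0.0135

t ≈ 130.0 years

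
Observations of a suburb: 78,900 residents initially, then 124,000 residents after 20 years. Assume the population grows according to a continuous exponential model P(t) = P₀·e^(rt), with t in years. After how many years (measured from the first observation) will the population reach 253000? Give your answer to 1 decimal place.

t ≈ 51.5 years

r = ln(124000/78900) / 20 ≈ 0.022605 per year
t = ln(253000/78900) / r = 1.16521 / 0.022605 ≈ 51.546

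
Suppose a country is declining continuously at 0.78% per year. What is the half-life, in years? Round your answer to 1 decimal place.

half-life ≈ 88.9 years

half-life = ln(2) / |r| = 0.69315 / 0.0078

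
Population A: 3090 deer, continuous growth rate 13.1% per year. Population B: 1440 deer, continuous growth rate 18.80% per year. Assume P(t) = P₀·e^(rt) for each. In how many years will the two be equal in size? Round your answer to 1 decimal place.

t ≈ 13.4 years

3090·e^(0.131t) = 1440·e^(0.188t)
3090/1440 = e^((0.188 − 0.131)t) → ln(2.14583) = 0.057·t
t = 0.76353 / 0.057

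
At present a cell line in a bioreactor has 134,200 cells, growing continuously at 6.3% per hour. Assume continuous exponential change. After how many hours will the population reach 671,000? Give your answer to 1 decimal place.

671000 = 134200 · e^(0.063·t)
t = ln(671000/134200) / 0.063 = ln(5) / 0.063 = 1.60944 / 0.063

t ≈ 25.5 hours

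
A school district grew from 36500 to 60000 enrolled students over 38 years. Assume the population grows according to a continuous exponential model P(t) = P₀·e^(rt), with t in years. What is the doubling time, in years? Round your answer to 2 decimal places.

doubling time ≈ 52.99 years

r = ln(60000/36500) / 38 = ln(1.64384) / 38 ≈ 0.01308 per year
doubling time = ln 2 / |r| = 0.69315 / 0.01308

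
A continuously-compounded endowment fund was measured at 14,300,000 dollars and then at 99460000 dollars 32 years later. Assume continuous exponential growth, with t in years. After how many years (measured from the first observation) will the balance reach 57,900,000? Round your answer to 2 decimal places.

t ≈ 23.07 years

r = ln(99460000/14300000) / 32 ≈ 0.060609 per year
t = ln(57900000/14300000) / r = 1.39846 / 0.060609 ≈ 23.073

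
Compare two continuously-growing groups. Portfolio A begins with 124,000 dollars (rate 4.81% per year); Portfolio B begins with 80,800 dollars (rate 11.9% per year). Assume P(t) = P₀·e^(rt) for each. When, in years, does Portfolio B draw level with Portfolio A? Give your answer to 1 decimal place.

124000·e^(0.0481t) = 80800·e^(0.119t)
124000/80800 = e^((0.119 − 0.0481)t) → ln(1.53465) = 0.0709·t
t = 0.4283 / 0.0709

t ≈ 6.0 years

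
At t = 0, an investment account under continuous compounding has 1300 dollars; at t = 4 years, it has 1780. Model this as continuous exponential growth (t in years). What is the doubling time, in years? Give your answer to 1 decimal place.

doubling time ≈ 8.8 years

r = ln(1780/1300) / 4 = ln(1.36923) / 4 ≈ 0.078562 per year
doubling time = ln 2 / |r| = 0.69315 / 0.078562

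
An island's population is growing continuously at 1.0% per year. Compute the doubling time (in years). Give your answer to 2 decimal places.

doubling time = ln(2) / |r| = 0.69315 / 0.01

doubling time ≈ 69.31 years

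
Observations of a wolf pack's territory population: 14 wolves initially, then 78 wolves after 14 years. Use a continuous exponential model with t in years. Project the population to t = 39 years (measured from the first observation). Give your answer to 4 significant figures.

≈ 1,676 wolves

r = ln(78/14) / 14 ≈ 0.122689 per year
P(39) = 14 · e^(0.122689·39) = 14 · 119.68776 ≈ 1675.63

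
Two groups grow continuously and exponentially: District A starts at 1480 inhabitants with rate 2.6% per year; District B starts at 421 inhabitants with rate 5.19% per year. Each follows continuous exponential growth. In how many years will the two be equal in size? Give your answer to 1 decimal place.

t ≈ 48.5 years

1480·e^(0.026t) = 421·e^(0.0519t)
1480/421 = e^((0.0519 − 0.026)t) → ln(3.51544) = 0.0259·t
t = 1.25716 / 0.0259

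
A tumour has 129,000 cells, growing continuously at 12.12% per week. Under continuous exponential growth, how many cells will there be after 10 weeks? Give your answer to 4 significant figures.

≈ 433,500 cells

P(10) = 129000 · e^(0.1212·10) = 129000 · e^(1.212)
= 129000 · 3.3602 ≈ 433465.58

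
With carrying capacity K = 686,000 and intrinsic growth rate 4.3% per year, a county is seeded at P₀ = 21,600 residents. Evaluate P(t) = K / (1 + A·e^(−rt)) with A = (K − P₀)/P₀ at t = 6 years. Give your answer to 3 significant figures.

A = (686000 − 21600)/21600 = 30.75926
P(6) = 686000 / (1 + 30.75926·e^(−0.043·6)) = 686000 / (1 + 30.75926·0.772595)
= 686000 / 24.76446 ≈ 27700.99

≈ 27,700 residents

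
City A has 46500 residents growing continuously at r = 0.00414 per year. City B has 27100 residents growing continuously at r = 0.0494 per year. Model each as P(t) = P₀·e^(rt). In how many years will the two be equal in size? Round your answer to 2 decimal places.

t ≈ 11.93 years

46500·e^(0.00414t) = 27100·e^(0.0494t)
46500/27100 = e^((0.0494 − 0.00414)t) → ln(1.71587) = 0.04526·t
t = 0.53992 / 0.04526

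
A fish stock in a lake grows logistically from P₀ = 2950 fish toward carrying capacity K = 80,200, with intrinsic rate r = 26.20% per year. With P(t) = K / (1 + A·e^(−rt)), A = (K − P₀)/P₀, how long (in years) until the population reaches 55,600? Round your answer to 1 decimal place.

t ≈ 15.6 years

A = (80200 − 2950)/2950 = 26.18644
55600 = 80200/(1 + 26.18644·e^(−0.262t)) → 1 + 26.18644·e^(−0.262t) = 1.44245
e^(−0.262t) = 0.016896 → t = ln(59.18561)/0.262 = 4.08068/0.262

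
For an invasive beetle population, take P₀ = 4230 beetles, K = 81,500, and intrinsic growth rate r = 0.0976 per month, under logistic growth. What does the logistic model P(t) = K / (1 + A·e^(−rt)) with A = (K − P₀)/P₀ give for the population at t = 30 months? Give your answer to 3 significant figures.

A = (81500 − 4230)/4230 = 18.26714
P(30) = 81500 / (1 + 18.26714·e^(−0.0976·30)) = 81500 / (1 + 18.26714·0.053504)
= 81500 / 1.97736 ≈ 41216.49

≈ 41,200 beetles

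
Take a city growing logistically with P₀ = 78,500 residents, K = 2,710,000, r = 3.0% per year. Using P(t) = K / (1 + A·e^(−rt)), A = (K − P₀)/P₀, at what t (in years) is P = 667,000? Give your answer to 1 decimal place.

A = (2710000 − 78500)/78500 = 33.52229
667000 = 2710000/(1 + 33.52229·e^(−0.03t)) → 1 + 33.52229·e^(−0.03t) = 4.06297
e^(−0.03t) = 0.091371 → t = ln(10.94438)/0.03 = 2.39283/0.03

t ≈ 79.8 years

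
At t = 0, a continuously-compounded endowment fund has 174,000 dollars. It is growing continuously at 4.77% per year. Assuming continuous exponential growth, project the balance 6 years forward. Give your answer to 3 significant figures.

P(6) = 174000 · e^(0.0477·6) = 174000 · e^(0.2862)
= 174000 · 1.33136 ≈ 231656.41

≈ 232,000 dollars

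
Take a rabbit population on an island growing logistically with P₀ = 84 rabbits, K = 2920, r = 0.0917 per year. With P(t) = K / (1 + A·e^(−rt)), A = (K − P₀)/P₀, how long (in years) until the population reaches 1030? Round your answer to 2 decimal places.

A = (2920 − 84)/84 = 33.7619
1030 = 2920/(1 + 33.7619·e^(−0.0917t)) → 1 + 33.7619·e^(−0.0917t) = 2.83495
e^(−0.0917t) = 0.05435 → t = ln(18.39934)/0.0917 = 2.91232/0.0917

t ≈ 31.76 years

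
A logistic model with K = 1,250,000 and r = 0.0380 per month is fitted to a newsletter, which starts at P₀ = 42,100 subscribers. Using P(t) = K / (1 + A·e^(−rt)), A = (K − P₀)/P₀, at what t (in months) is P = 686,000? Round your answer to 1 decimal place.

t ≈ 93.5 months

A = (1250000 − 42100)/42100 = 28.69121
686000 = 1250000/(1 + 28.69121·e^(−0.038t)) → 1 + 28.69121·e^(−0.038t) = 1.82216
e^(−0.038t) = 0.028655 → t = ln(34.89747)/0.038 = 3.55241/0.038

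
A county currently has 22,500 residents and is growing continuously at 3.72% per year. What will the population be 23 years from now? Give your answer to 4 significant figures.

P(23) = 22500 · e^(0.0372·23) = 22500 · e^(0.8556)
= 22500 · 2.35279 ≈ 52937.68

≈ 52,940 residents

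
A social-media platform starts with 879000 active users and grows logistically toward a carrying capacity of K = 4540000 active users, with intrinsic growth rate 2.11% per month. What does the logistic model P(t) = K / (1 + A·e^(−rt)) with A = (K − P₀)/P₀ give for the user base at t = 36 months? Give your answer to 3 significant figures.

A = (4540000 − 879000)/879000 = 4.16496
P(36) = 4540000 / (1 + 4.16496·e^(−0.0211·36)) = 4540000 / (1 + 4.16496·0.467854)
= 4540000 / 2.94859 ≈ 1539718.29

≈ 1,540,000 active users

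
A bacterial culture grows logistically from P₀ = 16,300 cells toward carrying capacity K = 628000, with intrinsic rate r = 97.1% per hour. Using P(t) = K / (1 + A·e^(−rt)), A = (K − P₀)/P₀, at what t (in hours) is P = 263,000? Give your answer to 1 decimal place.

t ≈ 3.4 hours

A = (628000 − 16300)/16300 = 37.52761
263000 = 628000/(1 + 37.52761·e^(−0.971t)) → 1 + 37.52761·e^(−0.971t) = 2.38783
e^(−0.971t) = 0.036982 → t = ln(27.04044)/0.971 = 3.29733/0.971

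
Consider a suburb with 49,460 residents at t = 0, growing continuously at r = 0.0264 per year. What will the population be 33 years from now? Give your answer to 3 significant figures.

≈ 118,000 residents

P(33) = 49460 · e^(0.0264·33) = 49460 · e^(0.8712)
= 49460 · 2.38978 ≈ 118198.36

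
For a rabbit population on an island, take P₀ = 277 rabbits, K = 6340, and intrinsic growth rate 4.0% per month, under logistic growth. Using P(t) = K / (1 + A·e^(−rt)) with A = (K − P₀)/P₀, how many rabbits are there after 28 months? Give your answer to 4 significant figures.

A = (6340 − 277)/277 = 21.88809
P(28) = 6340 / (1 + 21.88809·e^(−0.04·28)) = 6340 / (1 + 21.88809·0.32628)
= 6340 / 8.14164 ≈ 778.71

≈ 778.7 rabbits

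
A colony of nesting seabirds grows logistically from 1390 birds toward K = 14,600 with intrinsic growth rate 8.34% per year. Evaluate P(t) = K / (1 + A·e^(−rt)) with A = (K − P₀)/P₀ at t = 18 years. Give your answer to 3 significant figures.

A = (14600 − 1390)/1390 = 9.5036
P(18) = 14600 / (1 + 9.5036·e^(−0.0834·18)) = 14600 / (1 + 9.5036·0.222863)
= 14600 / 3.118 ≈ 4682.49

≈ 4,680 birds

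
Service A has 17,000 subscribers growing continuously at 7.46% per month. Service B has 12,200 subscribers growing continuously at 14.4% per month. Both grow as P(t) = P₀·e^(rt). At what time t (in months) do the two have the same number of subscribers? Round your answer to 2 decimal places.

t ≈ 4.78 months

17000·e^(0.0746t) = 12200·e^(0.144t)
17000/12200 = e^((0.144 − 0.0746)t) → ln(1.39344) = 0.0694·t
t = 0.33178 / 0.0694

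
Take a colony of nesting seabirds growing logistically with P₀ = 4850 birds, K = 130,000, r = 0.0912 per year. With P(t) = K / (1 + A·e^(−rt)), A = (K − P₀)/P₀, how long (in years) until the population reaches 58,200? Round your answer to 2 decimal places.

t ≈ 33.34 years

A = (130000 − 4850)/4850 = 25.80412
58200 = 130000/(1 + 25.80412·e^(−0.0912t)) → 1 + 25.80412·e^(−0.0912t) = 2.23368
e^(−0.0912t) = 0.047809 → t = ln(20.91643)/0.0912 = 3.04054/0.0912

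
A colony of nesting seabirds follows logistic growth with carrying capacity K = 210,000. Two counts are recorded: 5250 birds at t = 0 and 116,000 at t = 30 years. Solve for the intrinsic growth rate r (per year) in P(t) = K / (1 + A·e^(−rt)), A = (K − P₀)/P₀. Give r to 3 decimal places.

r ≈ 0.129 per year

A = (210000 − 5250)/5250 = 39
116000 = 210000/(1 + 39·e^(−r·30)) → e^(−30r) = (1.81034 − 1)/39 = 0.020778
r = −ln(0.020778)/30 = 3.87386/30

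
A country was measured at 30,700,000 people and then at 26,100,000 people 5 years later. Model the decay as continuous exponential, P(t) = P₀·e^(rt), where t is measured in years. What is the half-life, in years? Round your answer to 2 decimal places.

r = ln(26100000/30700000) / 5 = ln(0.85016) / 5 ≈ -0.032465 per year
half-life = ln 2 / |r| = 0.69315 / 0.032465

half-life ≈ 21.35 years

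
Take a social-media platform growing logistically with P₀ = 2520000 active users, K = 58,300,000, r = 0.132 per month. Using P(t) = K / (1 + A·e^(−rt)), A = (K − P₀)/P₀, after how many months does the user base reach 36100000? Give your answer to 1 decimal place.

A = (58300000 − 2520000)/2520000 = 22.13492
36100000 = 58300000/(1 + 22.13492·e^(−0.132t)) → 1 + 22.13492·e^(−0.132t) = 1.61496
e^(−0.132t) = 0.027782 → t = ln(35.99417)/0.132 = 3.58336/0.132

t ≈ 27.1 months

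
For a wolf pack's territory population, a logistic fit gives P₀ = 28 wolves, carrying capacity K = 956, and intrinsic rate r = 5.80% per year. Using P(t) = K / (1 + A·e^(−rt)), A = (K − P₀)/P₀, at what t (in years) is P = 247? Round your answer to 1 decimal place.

A = (956 − 28)/28 = 33.14286
247 = 956/(1 + 33.14286·e^(−0.058t)) → 1 + 33.14286·e^(−0.058t) = 3.87045
e^(−0.058t) = 0.086608 → t = ln(11.54624)/0.058 = 2.44636/0.058

t ≈ 42.2 years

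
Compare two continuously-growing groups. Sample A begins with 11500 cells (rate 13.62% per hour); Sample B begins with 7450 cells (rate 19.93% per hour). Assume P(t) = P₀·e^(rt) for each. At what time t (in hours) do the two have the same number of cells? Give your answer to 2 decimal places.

t ≈ 6.88 hours

11500·e^(0.1362t) = 7450·e^(0.1993t)
11500/7450 = e^((0.1993 − 0.1362)t) → ln(1.54362) = 0.0631·t
t = 0.43413 / 0.0631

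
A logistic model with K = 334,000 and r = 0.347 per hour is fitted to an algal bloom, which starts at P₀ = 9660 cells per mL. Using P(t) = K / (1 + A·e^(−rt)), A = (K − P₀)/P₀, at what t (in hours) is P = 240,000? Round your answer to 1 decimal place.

t ≈ 12.8 hours

A = (334000 − 9660)/9660 = 33.57557
240000 = 334000/(1 + 33.57557·e^(−0.347t)) → 1 + 33.57557·e^(−0.347t) = 1.39167
e^(−0.347t) = 0.011665 → t = ln(85.72486)/0.347 = 4.45114/0.347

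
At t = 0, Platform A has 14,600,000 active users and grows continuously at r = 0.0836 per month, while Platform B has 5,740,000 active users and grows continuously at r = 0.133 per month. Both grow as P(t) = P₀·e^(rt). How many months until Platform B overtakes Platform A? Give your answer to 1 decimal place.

14600000·e^(0.0836t) = 5740000·e^(0.133t)
14600000/5740000 = e^((0.133 − 0.0836)t) → ln(2.54355) = 0.0494·t
t = 0.93356 / 0.0494

t ≈ 18.9 months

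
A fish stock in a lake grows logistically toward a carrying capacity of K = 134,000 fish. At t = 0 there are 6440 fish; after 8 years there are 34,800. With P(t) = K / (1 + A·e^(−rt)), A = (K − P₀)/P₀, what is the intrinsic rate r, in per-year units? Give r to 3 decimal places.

A = (134000 − 6440)/6440 = 19.80745
34800 = 134000/(1 + 19.80745·e^(−r·8)) → e^(−8r) = (3.85057 − 1)/19.80745 = 0.143914
r = −ln(0.143914)/8 = 1.93854/8

r ≈ 0.242 per year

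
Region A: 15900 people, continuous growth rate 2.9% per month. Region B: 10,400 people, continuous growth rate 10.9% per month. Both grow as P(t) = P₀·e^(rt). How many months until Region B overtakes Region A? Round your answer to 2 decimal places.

t ≈ 5.31 months

15900·e^(0.029t) = 10400·e^(0.109t)
15900/10400 = e^((0.109 − 0.029)t) → ln(1.52885) = 0.08·t
t = 0.42451 / 0.08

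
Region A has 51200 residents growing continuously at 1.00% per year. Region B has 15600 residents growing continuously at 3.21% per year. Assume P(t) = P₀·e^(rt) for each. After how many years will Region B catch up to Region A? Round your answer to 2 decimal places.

t ≈ 53.78 years

51200·e^(0.01t) = 15600·e^(0.0321t)
51200/15600 = e^((0.0321 − 0.01)t) → ln(3.28205) = 0.0221·t
t = 1.18847 / 0.0221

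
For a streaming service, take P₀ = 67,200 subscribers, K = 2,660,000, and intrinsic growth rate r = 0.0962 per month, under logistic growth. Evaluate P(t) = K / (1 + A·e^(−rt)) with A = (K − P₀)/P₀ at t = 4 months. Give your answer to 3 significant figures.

A = (2660000 − 67200)/67200 = 38.58333
P(4) = 2660000 / (1 + 38.58333·e^(−0.0962·4)) = 2660000 / (1 + 38.58333·0.680587)
= 2660000 / 27.25931 ≈ 97581.36

≈ 97,600 subscribers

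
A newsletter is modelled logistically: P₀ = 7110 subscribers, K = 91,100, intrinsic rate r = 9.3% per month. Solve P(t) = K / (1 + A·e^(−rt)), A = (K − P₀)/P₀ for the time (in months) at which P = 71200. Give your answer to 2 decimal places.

A = (91100 − 7110)/7110 = 11.81294
71200 = 91100/(1 + 11.81294·e^(−0.093t)) → 1 + 11.81294·e^(−0.093t) = 1.27949
e^(−0.093t) = 0.02366 → t = ln(42.26539)/0.093 = 3.74397/0.093

t ≈ 40.26 months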